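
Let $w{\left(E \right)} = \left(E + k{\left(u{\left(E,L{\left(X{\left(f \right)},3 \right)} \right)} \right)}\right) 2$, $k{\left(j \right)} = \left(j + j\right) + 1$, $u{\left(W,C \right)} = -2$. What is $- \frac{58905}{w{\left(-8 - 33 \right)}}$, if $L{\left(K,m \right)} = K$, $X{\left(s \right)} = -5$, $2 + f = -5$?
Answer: $\frac{5355}{8} \approx 669.38$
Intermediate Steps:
$f = -7$ ($f = -2 - 5 = -7$)
$k{\left(j \right)} = 1 + 2 j$ ($k{\left(j \right)} = 2 j + 1 = 1 + 2 j$)
$w{\left(E \right)} = -6 + 2 E$ ($w{\left(E \right)} = \left(E + \left(1 + 2 \left(-2\right)\right)\right) 2 = \left(E + \left(1 - 4\right)\right) 2 = \left(E - 3\right) 2 = \left(-3 + E\right) 2 = -6 + 2 E$)
$- \frac{58905}{w{\left(-8 - 33 \right)}} = - \frac{58905}{-6 + 2 \left(-8 - 33\right)} = - \frac{58905}{-6 + 2 \left(-41\right)} = - \frac{58905}{-6 - 82} = - \frac{58905}{-88} = \left(-58905\right) \left(- \frac{1}{88}\right) = \frac{5355}{8}$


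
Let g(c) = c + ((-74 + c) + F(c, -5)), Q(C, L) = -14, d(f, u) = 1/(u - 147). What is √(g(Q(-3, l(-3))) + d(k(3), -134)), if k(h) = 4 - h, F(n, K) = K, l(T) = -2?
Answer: 2*I*√2112277/281 ≈ 10.344*I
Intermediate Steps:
d(f, u) = 1/(-147 + u)
g(c) = -79 + 2*c (g(c) = c + ((-74 + c) - 5) = c + (-79 + c) = -79 + 2*c)
√(g(Q(-3, l(-3))) + d(k(3), -134)) = √((-79 + 2*(-14)) + 1/(-147 - 134)) = √((-79 - 28) + 1/(-281)) = √(-107 - 1/281) = √(-30068/281) = 2*I*√2112277/281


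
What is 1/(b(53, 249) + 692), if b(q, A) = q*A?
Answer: 1/13889 ≈ 7.1999e-5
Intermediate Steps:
b(q, A) = A*q
1/(b(53, 249) + 692) = 1/(249*53 + 692) = 1/(13197 + 692) = 1/13889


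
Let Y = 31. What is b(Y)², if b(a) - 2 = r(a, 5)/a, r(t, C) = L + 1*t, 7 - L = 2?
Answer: 9604/961 ≈ 9.9938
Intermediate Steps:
L = 5 (L = 7 - 1*2 = 7 - 2 = 5)
r(t, C) = 5 + t (r(t, C) = 5 + 1*t = 5 + t)
b(a) = 2 + (5 + a)/a
b(Y)² = (3 + 5/31)² = (98/31)² = 9604/961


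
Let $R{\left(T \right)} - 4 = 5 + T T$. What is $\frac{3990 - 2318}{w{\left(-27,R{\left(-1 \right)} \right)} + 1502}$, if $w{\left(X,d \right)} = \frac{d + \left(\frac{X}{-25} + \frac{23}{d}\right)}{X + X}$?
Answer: $\frac{1504800}{1351577} \approx 1.1134$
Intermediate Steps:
$R{\left(T \right)} = 9 + T^{2}$ ($R{\left(T \right)} = 4 + \left(5 + T T\right) = 4 + \left(5 + T^{2}\right) = 9 + T^{2}$)
$w{\left(X,d \right)} = \frac{d + \frac{23}{d} - \frac{X}{25}}{2 X}$ ($w{\left(X,d \right)} = \frac{d + \left(X \left(- \frac{1}{25}\right) + \frac{23}{d}\right)}{2 X} = \left(d - \left(- \frac{23}{d} + \frac{X}{25}\right)\right) \frac{1}{2 X} = \left(d + \frac{23}{d} - \frac{X}{25}\right) \frac{1}{2 X} = \frac{d + \frac{23}{d} - \frac{X}{25}}{2 X}$)
$\frac{3990 - 2318}{w{\left(-27,R{\left(-1 \right)} \right)} + 1502} = \frac{3990 - 2318}{\frac{575 + 25 \left(9 + \left(-1\right)^{2}\right)^{2} - - 27 \left(9 + \left(-1\right)^{2}\right)}{50 \left(-27\right) \left(9 + \left(-1\right)^{2}\right)} + 1502} = \frac{1672}{\frac{1}{50} \left(- \frac{1}{27}\right) \frac{1}{9 + 1} \left(575 + 25 \left(9 + 1\right)^{2} - - 27 \left(9 + 1\right)\right) + 1502} = \frac{1672}{\frac{1}{50} \left(- \frac{1}{27}\right) \frac{1}{10} \left(575 + 25 \cdot 10^{2} - \left(-27\right) 10\right) + 1502} = \frac{1672}{\frac{1}{50} \left(- \frac{1}{27}\right) \frac{1}{10} \left(575 + 25 \cdot 100 + 270\right) + 1502} = \frac{1672}{\frac{1}{50} \left(- \frac{1}{27}\right) \frac{1}{10} \left(575 + 2500 + 270\right) + 1502} = \frac{1672}{\frac{1}{50} \left(- \frac{1}{27}\right) \frac{1}{10} \cdot 3345 + 1502} = \frac{1672}{- \frac{223}{900} + 1502} = \frac{1672}{\frac{1351577}{900}} = 1672 \cdot \frac{900}{1351577} = \frac{1504800}{1351577}$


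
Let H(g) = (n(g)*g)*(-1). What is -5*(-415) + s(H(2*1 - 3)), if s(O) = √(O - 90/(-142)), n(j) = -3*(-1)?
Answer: 2075 + √18318/71 ≈ 2076.9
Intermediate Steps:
n(j) = 3
H(g) = -3*g (H(g) = (3*g)*(-1) = -3*g)
s(O) = √(45/71 + O) (s(O) = √(O - 90*(-1/142)) = √(O + 45/71) = √(45/71 + O))
-5*(-415) + s(H(2*1 - 3)) = -5*(-415) + √(3195 + 5041*(-3*(2*1 - 3)))/71 = 2075 + √(3195 + 5041*(-3*(2 - 3)))/71 = 2075 + √(3195 + 5041*(-3*(-1)))/71 = 2075 + √(3195 + 5041*3)/71 = 2075 + √(3195 + 15123)/71 = 2075 + √18318/71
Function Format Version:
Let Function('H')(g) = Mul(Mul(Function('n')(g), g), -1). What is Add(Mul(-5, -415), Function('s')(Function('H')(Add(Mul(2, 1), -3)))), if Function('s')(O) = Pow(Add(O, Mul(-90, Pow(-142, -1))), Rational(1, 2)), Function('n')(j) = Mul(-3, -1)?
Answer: Add(2075, Mul(Rational(1, 71), Pow(18318, Rational(1, 2)))) ≈ 2076.9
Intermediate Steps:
Function('n')(j) = 3
Function('H')(g) = Mul(-3, g) (Function('H')(g) = Mul(Mul(3, g), -1) = Mul(-3, g))
Function('s')(O) = Pow(Add(Rational(45, 71), O), Rational(1, 2)) (Function('s')(O) = Pow(Add(O, Mul(-90, Rational(-1, 142))), Rational(1, 2)) = Pow(Add(O, Rational(45, 71)), Rational(1, 2)) = Pow(Add(Rational(45, 71), O), Rational(1, 2)))
Add(Mul(-5, -415), Function('s')(Function('H')(Add(Mul(2, 1), -3)))) = Add(Mul(-5, -415), Mul(Rational(1, 71), Pow(Add(3195, Mul(5041, Mul(-3, Add(Mul(2, 1), -3)))), Rational(1, 2)))) = Add(2075, Mul(Rational(1, 71), Pow(Add(3195, Mul(5041, Mul(-3, Add(2, -3)))), Rational(1, 2)))) = Add(2075, Mul(Rational(1, 71), Pow(Add(3195, Mul(5041, Mul(-3, -1))), Rational(1, 2)))) = Add(2075, Mul(Rational(1, 71), Pow(Add(3195, Mul(5041, 3)), Rational(1, 2)))) = Add(2075, Mul(Rational(1, 71), Pow(Add(3195, 15123), Rational(1, 2)))) = Add(2075, Mul(Rational(1, 71), Pow(18318, Rational(1, 2))))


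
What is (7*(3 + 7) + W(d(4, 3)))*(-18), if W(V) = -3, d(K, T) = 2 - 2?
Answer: -1206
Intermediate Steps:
d(K, T) = 0
(7*(3 + 7) + W(d(4, 3)))*(-18) = (7*(3 + 7) - 3)*(-18) = (7*10 - 3)*(-18) = (70 - 3)*(-18) = 67*(-18) = -1206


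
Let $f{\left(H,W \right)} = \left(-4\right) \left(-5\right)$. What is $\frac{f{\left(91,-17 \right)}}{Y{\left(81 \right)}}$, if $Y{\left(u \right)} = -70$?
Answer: $- \frac{2}{7} \approx -0.28571$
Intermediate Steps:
$f{\left(H,W \right)} = 20$
$\frac{f{\left(91,-17 \right)}}{Y{\left(81 \right)}} = \frac{20}{-70} = 20 \left(- \frac{1}{70}\right) = - \frac{2}{7}$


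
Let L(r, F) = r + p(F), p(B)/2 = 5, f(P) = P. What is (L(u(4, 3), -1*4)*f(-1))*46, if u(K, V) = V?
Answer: -598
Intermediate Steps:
p(B) = 10 (p(B) = 2*5 = 10)
L(r, F) = 10 + r (L(r, F) = r + 10 = 10 + r)
(L(u(4, 3), -1*4)*f(-1))*46 = ((10 + 3)*(-1))*46 = (13*(-1))*46 = -13*46 = -598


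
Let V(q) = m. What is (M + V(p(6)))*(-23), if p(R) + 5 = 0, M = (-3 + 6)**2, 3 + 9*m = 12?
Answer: -230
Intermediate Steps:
m = 1 (m = -1/3 + (1/9)*12 = -1/3 + 4/3 = 1)
M = 9 (M = 3**2 = 9)
p(R) = -5 (p(R) = -5 + 0 = -5)
V(q) = 1
(M + V(p(6)))*(-23) = (9 + 1)*(-23) = 10*(-23) = -230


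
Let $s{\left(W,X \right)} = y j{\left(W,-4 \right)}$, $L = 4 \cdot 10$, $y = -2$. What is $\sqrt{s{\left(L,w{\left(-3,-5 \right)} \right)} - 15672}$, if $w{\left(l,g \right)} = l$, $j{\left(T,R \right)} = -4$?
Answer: $4 i \sqrt{979} \approx 125.16 i$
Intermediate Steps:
$L = 40$
$s{\left(W,X \right)} = 8$ ($s{\left(W,X \right)} = \left(-2\right) \left(-4\right) = 8$)
$\sqrt{s{\left(L,w{\left(-3,-5 \right)} \right)} - 15672} = \sqrt{8 - 15672} = \sqrt{-15664} = 4 i \sqrt{979}$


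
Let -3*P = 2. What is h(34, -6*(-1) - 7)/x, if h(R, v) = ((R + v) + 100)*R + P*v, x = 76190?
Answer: 6784/114285 ≈ 0.059360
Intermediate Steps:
P = -⅔ (P = -⅓*2 = -⅔ ≈ -0.66667)
h(R, v) = -2*v/3 + R*(100 + R + v) (h(R, v) = ((R + v) + 100)*R - 2*v/3 = (100 + R + v)*R - 2*v/3 = R*(100 + R + v) - 2*v/3 = -2*v/3 + R*(100 + R + v))
h(34, -6*(-1) - 7)/x = (34² + 100*34 - 2*(-6*(-1) - 7)/3 + 34*(-6*(-1) - 7))/76190 = (1156 + 3400 - 2*(6 - 7)/3 + 34*(6 - 7))*(1/76190) = (1156 + 3400 - ⅔*(-1) + 34*(-1))*(1/76190) = (1156 + 3400 + ⅔ - 34)*(1/76190) = (13568/3)*(1/76190) = 6784/114285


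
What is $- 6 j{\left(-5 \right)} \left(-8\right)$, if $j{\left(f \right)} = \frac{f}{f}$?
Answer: $48$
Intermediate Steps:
$j{\left(f \right)} = 1$
$- 6 j{\left(-5 \right)} \left(-8\right) = \left(-6\right) 1 \left(-8\right) = \left(-6\right) \left(-8\right) = 48$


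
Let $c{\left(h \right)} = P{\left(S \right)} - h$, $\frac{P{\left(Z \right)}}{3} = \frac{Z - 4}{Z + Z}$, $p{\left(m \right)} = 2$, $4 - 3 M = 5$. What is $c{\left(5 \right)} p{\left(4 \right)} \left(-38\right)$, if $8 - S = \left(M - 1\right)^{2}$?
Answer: $\frac{2375}{7} \approx 339.29$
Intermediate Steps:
$M = - \frac{1}{3}$ ($M = \frac{4}{3} - \frac{5}{3} = - \frac{1}{3} \approx -0.33333$)
$S = \frac{56}{9}$ ($S = 8 - \left(- \frac{1}{3} - 1\right)^{2} = 8 - \left(- \frac{4}{3}\right)^{2} = 8 - \frac{16}{9} = \frac{56}{9} \approx 6.2222$)
$P{\left(Z \right)} = \frac{3 \left(-4 + Z\right)}{2 Z}$ ($P{\left(Z \right)} = 3 \frac{Z - 4}{Z + Z} = 3 \frac{-4 + Z}{2 Z} = \frac{3 \left(-4 + Z\right)}{2 Z}$)
$c{\left(h \right)} = \frac{15}{28} - h$ ($c{\left(h \right)} = \left(\frac{3}{2} - \frac{6}{\frac{56}{9}}\right) - h = \left(\frac{3}{2} - \frac{27}{28}\right) - h = \frac{15}{28} - h$)
$c{\left(5 \right)} p{\left(4 \right)} \left(-38\right) = \left(\frac{15}{28} - 5\right) 2 \left(-38\right) = \left(- \frac{125}{28}\right) 2 \left(-38\right) = \left(- \frac{125}{14}\right) \left(-38\right) = \frac{2375}{7}$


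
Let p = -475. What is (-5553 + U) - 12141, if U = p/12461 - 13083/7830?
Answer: -575521259911/32523210 ≈ -17696.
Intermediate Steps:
U = -55582171/32523210 (U = -475/12461 - 13083/7830 = -475*1/12461 - 13083*1/7830 = -475/12461 - 4361/2610 = -55582171/32523210 ≈ -1.7090)
(-5553 + U) - 12141 = (-5553 - 55582171/32523210) - 12141 = -180656967301/32523210 - 12141 = -575521259911/32523210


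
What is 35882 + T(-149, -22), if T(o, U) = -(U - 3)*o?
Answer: 32157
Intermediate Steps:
T(o, U) = -o*(-3 + U) (T(o, U) = -(-3 + U)*o = -o*(-3 + U))
35882 + T(-149, -22) = 35882 - 149*(3 - 1*(-22)) = 35882 - 149*(3 + 22) = 35882 - 149*25 = 35882 - 3725 = 32157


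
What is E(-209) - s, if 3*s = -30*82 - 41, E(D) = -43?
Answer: 2372/3 ≈ 790.67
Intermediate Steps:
s = -2501/3 (s = (-30*82 - 41)/3 = (-2460 - 41)/3 = (1/3)*(-2501) = -2501/3 ≈ -833.67)
E(-209) - s = -43 - 1*(-2501/3) = -43 + 2501/3 = 2372/3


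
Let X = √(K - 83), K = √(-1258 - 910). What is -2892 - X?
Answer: -2892 - √(-83 + 2*I*√542) ≈ -2894.5 - 9.4384*I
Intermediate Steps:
K = 2*I*√542 (K = √(-2168) = 2*I*√542 ≈ 46.562*I)
X = √(-83 + 2*I*√542) (X = √(2*I*√542 - 83) = √(-83 + 2*I*√542) ≈ 2.4666 + 9.4384*I)
-2892 - X = -2892 - √(-83 + 2*I*√542)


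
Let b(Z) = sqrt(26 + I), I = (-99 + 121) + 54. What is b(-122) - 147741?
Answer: -147741 + sqrt(102) ≈ -1.4773e+5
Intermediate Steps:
I = 76 (I = 22 + 54 = 76)
b(Z) = sqrt(102) (b(Z) = sqrt(26 + 76) = sqrt(102))
b(-122) - 147741 = sqrt(102) - 147741 = -147741 + sqrt(102)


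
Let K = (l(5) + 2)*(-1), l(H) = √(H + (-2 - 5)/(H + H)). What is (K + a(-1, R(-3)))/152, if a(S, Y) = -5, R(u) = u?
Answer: -7/152 - √430/1520 ≈ -0.059695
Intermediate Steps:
l(H) = √(H - 7/(2*H)) (l(H) = √(H - 7*1/(2*H)) = √(H - 7/(2*H)))
K = -2 - √430/10 (K = (√(-14/5 + 4*5)/2 + 2)*(-1) = (√(-14*⅕ + 20)/2 + 2)*(-1) = (√(-14/5 + 20)/2 + 2)*(-1) = (√(86/5)/2 + 2)*(-1) = ((√430/5)/2 + 2)*(-1) = (√430/10 + 2)*(-1) = (2 + √430/10)*(-1) = -2 - √430/10 ≈ -4.0736)
(K + a(-1, R(-3)))/152 = ((-2 - √430/10) - 5)/152 = (-7 - √430/10)*(1/152) = -7/152 - √430/1520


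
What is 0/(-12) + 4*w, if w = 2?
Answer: 8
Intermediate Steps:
0/(-12) + 4*w = 0/(-12) + 4*2 = 0*(-1/12) + 8 = 0 + 8 = 8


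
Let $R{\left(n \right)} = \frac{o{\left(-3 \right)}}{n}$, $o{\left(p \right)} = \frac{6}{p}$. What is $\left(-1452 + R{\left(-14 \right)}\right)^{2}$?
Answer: $\frac{103286569}{49} \approx 2.1079 \cdot 10^{6}$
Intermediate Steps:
$R{\left(n \right)} = - \frac{2}{n}$ ($R{\left(n \right)} = \frac{6 \frac{1}{-3}}{n} = \frac{6 \left(- \frac{1}{3}\right)}{n} = - \frac{2}{n}$)
$\left(-1452 + R{\left(-14 \right)}\right)^{2} = \left(-1452 - \frac{2}{-14}\right)^{2} = \left(-1452 - - \frac{1}{7}\right)^{2} = \left(-1452 + \frac{1}{7}\right)^{2} = \left(- \frac{10163}{7}\right)^{2} = \frac{103286569}{49}$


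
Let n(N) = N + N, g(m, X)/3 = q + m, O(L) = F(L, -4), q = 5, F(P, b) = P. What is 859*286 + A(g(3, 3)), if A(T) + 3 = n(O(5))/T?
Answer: 2948057/12 ≈ 2.4567e+5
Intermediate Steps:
O(L) = L
g(m, X) = 15 + 3*m (g(m, X) = 3*(5 + m) = 15 + 3*m)
n(N) = 2*N
A(T) = -3 + 10/T (A(T) = -3 + (2*5)/T = -3 + 10/T)
859*286 + A(g(3, 3)) = 859*286 + (-3 + 10/(15 + 3*3)) = 245674 + (-3 + 10/(15 + 9)) = 245674 + (-3 + 10/24) = 245674 + (-3 + 10*(1/24)) = 245674 + (-3 + 5/12) = 245674 - 31/12 = 2948057/12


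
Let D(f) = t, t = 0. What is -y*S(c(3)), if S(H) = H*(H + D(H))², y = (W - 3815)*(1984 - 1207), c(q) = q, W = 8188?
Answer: -91741167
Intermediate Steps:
D(f) = 0
y = 3397821 (y = (8188 - 3815)*(1984 - 1207) = 4373*777 = 3397821)
S(H) = H³ (S(H) = H*(H + 0)² = H*H² = H³)
-y*S(c(3)) = -3397821*3³ = -3397821*27 = -1*91741167 = -91741167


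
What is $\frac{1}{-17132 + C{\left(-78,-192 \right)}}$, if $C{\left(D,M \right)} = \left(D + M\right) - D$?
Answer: $- \frac{1}{17324} \approx -5.7723 \cdot 10^{-5}$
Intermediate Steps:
$C{\left(D,M \right)} = M$
$\frac{1}{-17132 + C{\left(-78,-192 \right)}} = \frac{1}{-17132 - 192} = \frac{1}{-17324} = - \frac{1}{17324}$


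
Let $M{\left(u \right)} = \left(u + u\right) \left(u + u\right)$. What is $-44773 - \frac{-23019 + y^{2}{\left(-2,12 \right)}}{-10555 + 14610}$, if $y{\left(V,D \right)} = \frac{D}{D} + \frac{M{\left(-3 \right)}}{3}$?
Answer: $- \frac{36306333}{811} \approx -44767.0$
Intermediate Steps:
$M{\left(u \right)} = 4 u^{2}$ ($M{\left(u \right)} = 2 u 2 u = 4 u^{2}$)
$y{\left(V,D \right)} = 13$ ($y{\left(V,D \right)} = \frac{D}{D} + \frac{4 \left(-3\right)^{2}}{3} = 1 + 4 \cdot 9 \cdot \frac{1}{3} = 1 + 36 \cdot \frac{1}{3} = 1 + 12 = 13$)
$-44773 - \frac{-23019 + y^{2}{\left(-2,12 \right)}}{-10555 + 14610} = -44773 - \frac{-23019 + 13^{2}}{-10555 + 14610} = -44773 - \frac{-23019 + 169}{4055} = -44773 - \left(-22850\right) \frac{1}{4055} = -44773 - - \frac{4570}{811} = -44773 + \frac{4570}{811} = - \frac{36306333}{811}$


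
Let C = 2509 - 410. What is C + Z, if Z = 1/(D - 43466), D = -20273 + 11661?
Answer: 109311721/52078 ≈ 2099.0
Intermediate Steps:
D = -8612
Z = -1/52078 (Z = 1/(-8612 - 43466) = 1/(-52078) = -1/52078 ≈ -1.9202e-5)
C = 2099
C + Z = 2099 - 1/52078 = 109311721/52078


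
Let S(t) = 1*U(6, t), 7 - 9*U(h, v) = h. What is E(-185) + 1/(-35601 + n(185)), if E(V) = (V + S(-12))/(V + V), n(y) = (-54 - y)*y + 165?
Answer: 66267967/132618915 ≈ 0.49969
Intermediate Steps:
U(h, v) = 7/9 - h/9
n(y) = 165 + y*(-54 - y) (n(y) = y*(-54 - y) + 165 = 165 + y*(-54 - y))
S(t) = ⅑ (S(t) = 1*(7/9 - ⅑*6) = 1*(7/9 - ⅔) = 1*(⅑) = ⅑)
E(V) = (⅑ + V)/(2*V) (E(V) = (V + ⅑)/(V + V) = (⅑ + V)/((2*V)) = (⅑ + V)*(1/(2*V)) = (⅑ + V)/(2*V))
E(-185) + 1/(-35601 + n(185)) = (1/18)*(1 + 9*(-185))/(-185) + 1/(-35601 + (165 - 1*185² - 54*185)) = (1/18)*(-1/185)*(1 - 1665) + 1/(-35601 + (165 - 1*34225 - 9990)) = (1/18)*(-1/185)*(-1664) + 1/(-35601 + (165 - 34225 - 9990)) = 832/1665 + 1/(-35601 - 44050) = 832/1665 + 1/(-79651) = 832/1665 - 1/79651 = 66267967/132618915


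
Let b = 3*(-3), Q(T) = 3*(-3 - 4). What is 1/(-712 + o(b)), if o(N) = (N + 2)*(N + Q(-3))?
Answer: -1/502 ≈ -0.0019920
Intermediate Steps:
Q(T) = -21 (Q(T) = 3*(-7) = -21)
b = -9
o(N) = (-21 + N)*(2 + N) (o(N) = (N + 2)*(N - 21) = (2 + N)*(-21 + N) = (-21 + N)*(2 + N))
1/(-712 + o(b)) = 1/(-712 + (-42 + (-9)² - 19*(-9))) = 1/(-712 + (-42 + 81 + 171)) = 1/(-712 + 210) = 1/(-502) = -1/502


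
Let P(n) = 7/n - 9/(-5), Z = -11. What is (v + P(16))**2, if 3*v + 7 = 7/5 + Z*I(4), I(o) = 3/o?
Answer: 326041/57600 ≈ 5.6604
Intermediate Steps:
P(n) = 9/5 + 7/n (P(n) = 7/n - 9*(-1/5) = 7/n + 9/5 = 9/5 + 7/n)
v = -277/60 (v = -7/3 + (7/5 - 33/4)/3 = -7/3 + (1/3)*(-137/20) = -7/3 - 137/60 = -277/60 ≈ -4.6167)
(v + P(16))**2 = (-277/60 + (9/5 + 7/16))**2 = (-277/60 + 179/80)**2 = (-571/240)**2 = 326041/57600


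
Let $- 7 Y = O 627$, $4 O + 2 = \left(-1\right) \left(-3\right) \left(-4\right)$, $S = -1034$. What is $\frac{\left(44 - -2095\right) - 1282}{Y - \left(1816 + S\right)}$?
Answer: $- \frac{1714}{937} \approx -1.8292$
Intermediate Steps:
$O = - \frac{7}{2}$ ($O = - \frac{1}{2} + \frac{\left(-1\right) \left(-3\right) \left(-4\right)}{4} = - \frac{1}{2} + \frac{3 \left(-4\right)}{4} = - \frac{1}{2} + \frac{1}{4} \left(-12\right) = - \frac{1}{2} - 3 = - \frac{7}{2} \approx -3.5$)
$Y = \frac{627}{2}$ ($Y = - \frac{\left(- \frac{7}{2}\right) 627}{7} = \left(- \frac{1}{7}\right) \left(- \frac{4389}{2}\right) = \frac{627}{2} \approx 313.5$)
$\frac{\left(44 - -2095\right) - 1282}{Y - \left(1816 + S\right)} = \frac{\left(44 - -2095\right) - 1282}{\frac{627}{2} - 782} = \frac{\left(44 + 2095\right) - 1282}{\frac{627}{2} + \left(-1816 + 1034\right)} = \frac{2139 - 1282}{\frac{627}{2} - 782} = \frac{857}{- \frac{937}{2}} = 857 \left(- \frac{2}{937}\right) = - \frac{1714}{937}$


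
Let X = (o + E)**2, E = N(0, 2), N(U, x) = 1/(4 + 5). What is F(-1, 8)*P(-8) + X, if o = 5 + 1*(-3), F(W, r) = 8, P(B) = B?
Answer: -4823/81 ≈ -59.543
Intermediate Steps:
N(U, x) = 1/9
E = 1/9 ≈ 0.11111
o = 2 (o = 5 - 3 = 2)
X = 361/81 (X = (2 + 1/9)**2 = (19/9)**2 = 361/81 ≈ 4.4568)
F(-1, 8)*P(-8) + X = 8*(-8) + 361/81 = -64 + 361/81 = -4823/81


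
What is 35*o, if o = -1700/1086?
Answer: -29750/543 ≈ -54.788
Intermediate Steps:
o = -850/543 (o = -1700*1/1086 = -850/543 ≈ -1.5654)
35*o = 35*(-850/543) = -29750/543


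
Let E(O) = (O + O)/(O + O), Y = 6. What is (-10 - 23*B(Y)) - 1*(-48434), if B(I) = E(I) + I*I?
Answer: 47573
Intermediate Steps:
E(O) = 1 (E(O) = (2*O)/((2*O)) = (2*O)*(1/(2*O)) = 1)
B(I) = 1 + I**2 (B(I) = 1 + I*I = 1 + I**2)
(-10 - 23*B(Y)) - 1*(-48434) = (-10 - 23*(1 + 6**2)) - 1*(-48434) = (-10 - 23*(1 + 36)) + 48434 = (-10 - 23*37) + 48434 = (-10 - 851) + 48434 = -861 + 48434 = 47573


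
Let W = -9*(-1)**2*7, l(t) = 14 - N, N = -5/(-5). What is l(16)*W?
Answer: -819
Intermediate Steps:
N = 1 (N = -5*(-1/5) = 1)
l(t) = 13 (l(t) = 14 - 1*1 = 14 - 1 = 13)
W = -63 (W = -9*1*7 = -9*7 = -63)
l(16)*W = 13*(-63) = -819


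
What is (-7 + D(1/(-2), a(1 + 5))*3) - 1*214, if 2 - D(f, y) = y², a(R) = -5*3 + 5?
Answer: -515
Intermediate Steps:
a(R) = -10 (a(R) = -15 + 5 = -10)
D(f, y) = 2 - y²
(-7 + D(1/(-2), a(1 + 5))*3) - 1*214 = (-7 + (2 - 1*(-10)²)*3) - 1*214 = (-7 + (2 - 1*100)*3) - 214 = (-7 + (2 - 100)*3) - 214 = (-7 - 98*3) - 214 = (-7 - 294) - 214 = -301 - 214 = -515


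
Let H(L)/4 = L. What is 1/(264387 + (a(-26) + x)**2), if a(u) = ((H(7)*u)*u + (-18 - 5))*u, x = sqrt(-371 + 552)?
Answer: 60400501367/14592882217809960371856 + 245765*sqrt(181)/14592882217809960371856 ≈ 4.1393e-12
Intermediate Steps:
H(L) = 4*L
x = sqrt(181) ≈ 13.454
a(u) = u*(-23 + 28*u**2) (a(u) = (((4*7)*u)*u + (-18 - 5))*u = ((28*u)*u - 23)*u = (28*u**2 - 23)*u = (-23 + 28*u**2)*u = u*(-23 + 28*u**2))
1/(264387 + (a(-26) + x)**2) = 1/(264387 + (-26*(-23 + 28*(-26)**2) + sqrt(181))**2) = 1/(264387 + (-26*(-23 + 28*676) + sqrt(181))**2) = 1/(264387 + (-26*(-23 + 18928) + sqrt(181))**2) = 1/(264387 + (-26*18905 + sqrt(181))**2) = 1/(264387 + (-491530 + sqrt(181))**2)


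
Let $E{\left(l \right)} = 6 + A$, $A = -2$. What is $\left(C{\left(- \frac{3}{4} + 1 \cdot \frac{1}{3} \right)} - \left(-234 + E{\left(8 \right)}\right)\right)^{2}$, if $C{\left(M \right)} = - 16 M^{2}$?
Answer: $\frac{4182025}{81} \approx 51630.0$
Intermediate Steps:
$E{\left(l \right)} = 4$ ($E{\left(l \right)} = 6 - 2 = 4$)
$\left(C{\left(- \frac{3}{4} + 1 \cdot \frac{1}{3} \right)} - \left(-234 + E{\left(8 \right)}\right)\right)^{2} = \left(- 16 \left(- \frac{3}{4} + 1 \cdot \frac{1}{3}\right)^{2} + \left(234 - 4\right)\right)^{2} = \left(- 16 \left(\left(-3\right) \frac{1}{4} + 1 \cdot \frac{1}{3}\right)^{2} + \left(234 - 4\right)\right)^{2} = \left(- 16 \left(- \frac{3}{4} + \frac{1}{3}\right)^{2} + 230\right)^{2} = \left(- 16 \left(- \frac{5}{12}\right)^{2} + 230\right)^{2} = \left(\left(-16\right) \frac{25}{144} + 230\right)^{2} = \left(- \frac{25}{9} + 230\right)^{2} = \left(\frac{2045}{9}\right)^{2} = \frac{4182025}{81}$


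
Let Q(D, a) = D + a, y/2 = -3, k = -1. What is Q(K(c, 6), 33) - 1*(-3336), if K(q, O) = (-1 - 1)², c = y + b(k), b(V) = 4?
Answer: 3373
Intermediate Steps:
y = -6 (y = 2*(-3) = -6)
c = -2 (c = -6 + 4 = -2)
K(q, O) = 4 (K(q, O) = (-2)² = 4)
Q(K(c, 6), 33) - 1*(-3336) = (4 + 33) - 1*(-3336) = 37 + 3336 = 3373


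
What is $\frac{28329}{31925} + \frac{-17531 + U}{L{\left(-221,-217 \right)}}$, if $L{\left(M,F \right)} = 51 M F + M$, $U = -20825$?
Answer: $\frac{34028245247}{39037666525} \approx 0.87168$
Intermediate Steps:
$L{\left(M,F \right)} = M + 51 F M$ ($L{\left(M,F \right)} = 51 F M + M = M + 51 F M$)
$\frac{28329}{31925} + \frac{-17531 + U}{L{\left(-221,-217 \right)}} = \frac{28329}{31925} + \frac{-17531 - 20825}{\left(-221\right) \left(1 + 51 \left(-217\right)\right)} = 28329 \cdot \frac{1}{31925} - \frac{38356}{\left(-221\right) \left(1 - 11067\right)} = \frac{28329}{31925} - \frac{38356}{\left(-221\right) \left(-11066\right)} = \frac{28329}{31925} - \frac{38356}{2445586} = \frac{28329}{31925} - \frac{19178}{1222793} = \frac{34028245247}{39037666525}$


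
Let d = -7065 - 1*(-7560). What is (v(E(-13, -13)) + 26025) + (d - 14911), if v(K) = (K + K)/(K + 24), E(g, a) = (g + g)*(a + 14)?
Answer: 11635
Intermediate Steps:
d = 495 (d = -7065 + 7560 = 495)
E(g, a) = 2*g*(14 + a) (E(g, a) = (2*g)*(14 + a) = 2*g*(14 + a))
v(K) = 2*K/(24 + K) (v(K) = (2*K)/(24 + K) = 2*K/(24 + K))
(v(E(-13, -13)) + 26025) + (d - 14911) = (2*(2*(-13)*(14 - 13))/(24 + 2*(-13)*(14 - 13)) + 26025) + (495 - 14911) = (2*(2*(-13)*1)/(24 + 2*(-13)*1) + 26025) - 14416 = (2*(-26)/(24 - 26) + 26025) - 14416 = (2*(-26)/(-2) + 26025) - 14416 = (2*(-26)*(-½) + 26025) - 14416 = (26 + 26025) - 14416 = 26051 - 14416 = 11635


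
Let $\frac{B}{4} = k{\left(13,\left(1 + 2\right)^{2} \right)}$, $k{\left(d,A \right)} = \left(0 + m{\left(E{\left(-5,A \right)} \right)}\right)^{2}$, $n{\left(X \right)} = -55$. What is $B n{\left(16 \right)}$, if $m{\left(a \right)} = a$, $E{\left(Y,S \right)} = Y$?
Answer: $-5500$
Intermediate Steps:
$k{\left(d,A \right)} = 25$ ($k{\left(d,A \right)} = \left(0 - 5\right)^{2} = \left(-5\right)^{2} = 25$)
$B = 100$ ($B = 4 \cdot 25 = 100$)
$B n{\left(16 \right)} = 100 \left(-55\right) = -5500$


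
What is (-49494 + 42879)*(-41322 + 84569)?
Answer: -286078905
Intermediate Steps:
(-49494 + 42879)*(-41322 + 84569) = -6615*43247 = -286078905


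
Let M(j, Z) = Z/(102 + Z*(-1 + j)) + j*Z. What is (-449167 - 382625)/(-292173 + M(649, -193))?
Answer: 103942391904/52162887467 ≈ 1.9927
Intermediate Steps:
M(j, Z) = Z*j + Z/(102 + Z*(-1 + j)) (M(j, Z) = Z/(102 + Z*(-1 + j)) + Z*j = Z*j + Z/(102 + Z*(-1 + j)))
(-449167 - 382625)/(-292173 + M(649, -193)) = (-449167 - 382625)/(-292173 - 193*(1 + 102*649 - 193*649**2 - 1*(-193)*649)/(102 - 1*(-193) - 193*649)) = -831792/(-292173 - 193*(1 + 66198 - 193*421201 + 125257)/(102 + 193 - 125257)) = -831792/(-292173 - 193*(1 + 66198 - 81291793 + 125257)/(-124962)) = -831792/(-292173 - 193*(-1/124962)*(-81100337)) = -831792/(-292173 - 15652365041/124962) = -831792/(-52162887467/124962) = -831792*(-124962/52162887467) = 103942391904/52162887467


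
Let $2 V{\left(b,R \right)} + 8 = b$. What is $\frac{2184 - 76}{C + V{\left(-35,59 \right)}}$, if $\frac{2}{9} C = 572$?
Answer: $\frac{4216}{5105} \approx 0.82586$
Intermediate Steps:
$C = 2574$ ($C = \frac{9}{2} \cdot 572 = 2574$)
$V{\left(b,R \right)} = -4 + \frac{b}{2}$
$\frac{2184 - 76}{C + V{\left(-35,59 \right)}} = \frac{2184 - 76}{2574 + \left(-4 + \frac{1}{2} \left(-35\right)\right)} = \frac{2108}{2574 - \frac{43}{2}} = \frac{2108}{\frac{5105}{2}} = 2108 \cdot \frac{2}{5105} = \frac{4216}{5105}$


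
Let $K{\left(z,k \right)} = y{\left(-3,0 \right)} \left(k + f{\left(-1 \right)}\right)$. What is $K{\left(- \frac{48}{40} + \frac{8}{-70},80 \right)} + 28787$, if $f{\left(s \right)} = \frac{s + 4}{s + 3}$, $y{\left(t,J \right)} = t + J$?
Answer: $\frac{57085}{2} \approx 28543.0$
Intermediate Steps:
$y{\left(t,J \right)} = J + t$
$f{\left(s \right)} = \frac{4 + s}{3 + s}$
$K{\left(z,k \right)} = - \frac{9}{2} - 3 k$ ($K{\left(z,k \right)} = \left(0 - 3\right) \left(k + \frac{4 - 1}{3 - 1}\right) = - 3 \left(k + \frac{1}{2} \cdot 3\right) = - 3 \left(k + \frac{3}{2}\right) = - 3 \left(\frac{3}{2} + k\right) = - \frac{9}{2} - 3 k$)
$K{\left(- \frac{48}{40} + \frac{8}{-70},80 \right)} + 28787 = \left(- \frac{9}{2} - 240\right) + 28787 = - \frac{489}{2} + 28787 = \frac{57085}{2}$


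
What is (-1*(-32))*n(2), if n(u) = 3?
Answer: 96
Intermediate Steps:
(-1*(-32))*n(2) = -1*(-32)*3 = 32*3 = 96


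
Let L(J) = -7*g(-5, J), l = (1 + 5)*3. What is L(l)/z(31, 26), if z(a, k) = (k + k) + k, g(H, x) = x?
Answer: -21/13 ≈ -1.6154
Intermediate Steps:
z(a, k) = 3*k (z(a, k) = 2*k + k = 3*k)
l = 18 (l = 6*3 = 18)
L(J) = -7*J
L(l)/z(31, 26) = (-7*18)/((3*26)) = -126/78 = -126*1/78 = -21/13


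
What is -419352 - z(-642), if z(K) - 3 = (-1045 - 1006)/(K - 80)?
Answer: -302776361/722 ≈ -4.1936e+5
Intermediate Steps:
z(K) = 3 - 2051/(-80 + K) (z(K) = 3 + (-1045 - 1006)/(K - 80) = 3 - 2051/(-80 + K))
-419352 - z(-642) = -419352 - (-2291 + 3*(-642))/(-80 - 642) = -419352 - (-2291 - 1926)/(-722) = -419352 - (-1)*(-4217)/722 = -419352 - 1*4217/722 = -419352 - 4217/722 = -302776361/722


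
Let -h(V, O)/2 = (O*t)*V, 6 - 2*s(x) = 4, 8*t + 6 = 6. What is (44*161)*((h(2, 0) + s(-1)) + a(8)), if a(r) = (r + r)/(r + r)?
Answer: 14168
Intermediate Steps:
t = 0 (t = -¾ + (⅛)*6 = -¾ + ¾ = 0)
s(x) = 1 (s(x) = 3 - ½*4 = 3 - 2 = 1)
h(V, O) = 0 (h(V, O) = -2*O*0*V = -0*V = -2*0 = 0)
a(r) = 1 (a(r) = (2*r)/((2*r)) = (2*r)*(1/(2*r)) = 1)
(44*161)*((h(2, 0) + s(-1)) + a(8)) = (44*161)*((0 + 1) + 1) = 7084*(1 + 1) = 7084*2 = 14168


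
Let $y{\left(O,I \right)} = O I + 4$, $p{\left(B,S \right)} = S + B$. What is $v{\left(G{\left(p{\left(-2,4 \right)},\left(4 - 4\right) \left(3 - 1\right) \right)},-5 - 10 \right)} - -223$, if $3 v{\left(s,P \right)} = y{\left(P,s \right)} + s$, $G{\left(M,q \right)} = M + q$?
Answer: $215$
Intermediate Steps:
$p{\left(B,S \right)} = B + S$
$y{\left(O,I \right)} = 4 + I O$ ($y{\left(O,I \right)} = I O + 4 = 4 + I O$)
$v{\left(s,P \right)} = \frac{4}{3} + \frac{s}{3} + \frac{P s}{3}$ ($v{\left(s,P \right)} = \frac{\left(4 + s P\right) + s}{3} = \frac{\left(4 + P s\right) + s}{3} = \frac{4 + s + P s}{3} = \frac{4}{3} + \frac{s}{3} + \frac{P s}{3}$)
$v{\left(G{\left(p{\left(-2,4 \right)},\left(4 - 4\right) \left(3 - 1\right) \right)},-5 - 10 \right)} - -223 = \left(\frac{4}{3} + \frac{\left(-2 + 4\right) + \left(4 - 4\right) \left(3 - 1\right)}{3} + \frac{\left(-5 - 10\right) \left(\left(-2 + 4\right) + \left(4 - 4\right) \left(3 - 1\right)\right)}{3}\right) - -223 = \left(\frac{4}{3} + \frac{2 + 0 \cdot 2}{3} + \frac{\left(-5 - 10\right) \left(2 + 0 \cdot 2\right)}{3}\right) + 223 = \left(\frac{4}{3} + \frac{2 + 0}{3} + \frac{1}{3} \left(-15\right) \left(2 + 0\right)\right) + 223 = \left(\frac{4}{3} + \frac{1}{3} \cdot 2 + \frac{1}{3} \left(-15\right) 2\right) + 223 = \left(\frac{4}{3} + \frac{2}{3} - 10\right) + 223 = -8 + 223 = 215$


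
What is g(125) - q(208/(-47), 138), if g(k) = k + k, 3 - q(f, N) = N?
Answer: 385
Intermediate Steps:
q(f, N) = 3 - N
g(k) = 2*k
g(125) - q(208/(-47), 138) = 2*125 - (3 - 1*138) = 250 - (3 - 138) = 250 - 1*(-135) = 250 + 135 = 385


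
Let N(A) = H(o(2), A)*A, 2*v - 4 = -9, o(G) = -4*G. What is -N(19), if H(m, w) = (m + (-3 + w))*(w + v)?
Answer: -2508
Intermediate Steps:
v = -5/2 (v = 2 + (½)*(-9) = 2 - 9/2 = -5/2 ≈ -2.5000)
H(m, w) = (-5/2 + w)*(-3 + m + w) (H(m, w) = (m + (-3 + w))*(w - 5/2) = (-3 + m + w)*(-5/2 + w) = (-5/2 + w)*(-3 + m + w))
N(A) = A*(55/2 + A² - 27*A/2) (N(A) = (15/2 + A² - 11*A/2 - (-10)*2 + (-4*2)*A)*A = (15/2 + A² - 11*A/2 - 5/2*(-8) - 8*A)*A = (15/2 + A² - 11*A/2 + 20 - 8*A)*A = (55/2 + A² - 27*A/2)*A = A*(55/2 + A² - 27*A/2))
-N(19) = -19*(55 - 27*19 + 2*19²)/2 = -19*(55 - 513 + 2*361)/2 = -19*(55 - 513 + 722)/2 = -19*264/2 = -1*2508 = -2508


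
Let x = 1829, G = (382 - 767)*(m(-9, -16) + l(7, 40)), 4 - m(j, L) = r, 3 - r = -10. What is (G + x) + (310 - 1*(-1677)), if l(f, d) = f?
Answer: 4586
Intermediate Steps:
r = 13 (r = 3 - 1*(-10) = 3 + 10 = 13)
m(j, L) = -9 (m(j, L) = 4 - 1*13 = 4 - 13 = -9)
G = 770 (G = (382 - 767)*(-9 + 7) = -385*(-2) = 770)
(G + x) + (310 - 1*(-1677)) = (770 + 1829) + (310 - 1*(-1677)) = 2599 + (310 + 1677) = 2599 + 1987 = 4586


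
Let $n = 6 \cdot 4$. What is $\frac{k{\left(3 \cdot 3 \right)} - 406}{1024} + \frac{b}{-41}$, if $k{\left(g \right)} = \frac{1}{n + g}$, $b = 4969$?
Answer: $- \frac{168461725}{1385472} \approx -121.59$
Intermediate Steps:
$n = 24$
$k{\left(g \right)} = \frac{1}{24 + g}$
$\frac{k{\left(3 \cdot 3 \right)} - 406}{1024} + \frac{b}{-41} = \frac{\frac{1}{24 + 3 \cdot 3} - 406}{1024} + \frac{4969}{-41} = \left(\frac{1}{24 + 9} - 406\right) \frac{1}{1024} + 4969 \left(- \frac{1}{41}\right) = \left(\frac{1}{33} - 406\right) \frac{1}{1024} - \frac{4969}{41} = \left(- \frac{13397}{33}\right) \frac{1}{1024} - \frac{4969}{41} = - \frac{13397}{33792} - \frac{4969}{41} = - \frac{168461725}{1385472}$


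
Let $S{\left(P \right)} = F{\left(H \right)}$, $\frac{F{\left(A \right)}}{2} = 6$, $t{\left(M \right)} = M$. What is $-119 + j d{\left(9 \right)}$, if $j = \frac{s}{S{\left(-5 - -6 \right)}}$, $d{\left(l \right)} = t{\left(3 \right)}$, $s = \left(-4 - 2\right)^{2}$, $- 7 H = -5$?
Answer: $-110$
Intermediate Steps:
$H = \frac{5}{7}$ ($H = \left(- \frac{1}{7}\right) \left(-5\right) = \frac{5}{7} \approx 0.71429$)
$s = 36$ ($s = \left(-6\right)^{2} = 36$)
$F{\left(A \right)} = 12$ ($F{\left(A \right)} = 2 \cdot 6 = 12$)
$S{\left(P \right)} = 12$
$d{\left(l \right)} = 3$
$j = 3$ ($j = \frac{36}{12} = 36 \cdot \frac{1}{12} = 3$)
$-119 + j d{\left(9 \right)} = -119 + 3 \cdot 3 = -119 + 9 = -110$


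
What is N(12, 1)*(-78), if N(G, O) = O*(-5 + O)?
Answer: 312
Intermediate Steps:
N(12, 1)*(-78) = (1*(-5 + 1))*(-78) = (1*(-4))*(-78) = -4*(-78) = 312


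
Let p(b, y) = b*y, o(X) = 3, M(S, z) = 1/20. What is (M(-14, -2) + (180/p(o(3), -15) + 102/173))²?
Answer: 135187129/11971600 ≈ 11.292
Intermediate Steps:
M(S, z) = 1/20
(M(-14, -2) + (180/p(o(3), -15) + 102/173))² = (1/20 + (180/((3*(-15))) + 102/173))² = (1/20 + (180/(-45) + 102*(1/173)))² = (1/20 + (180*(-1/45) + 102/173))² = (1/20 + (-4 + 102/173))² = (1/20 - 590/173)² = (-11627/3460)² = 135187129/11971600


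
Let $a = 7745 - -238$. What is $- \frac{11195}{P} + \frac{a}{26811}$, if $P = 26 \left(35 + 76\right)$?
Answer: $- \frac{10263341}{2865798} \approx -3.5813$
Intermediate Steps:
$a = 7983$ ($a = 7745 + 238 = 7983$)
$P = 2886$ ($P = 26 \cdot 111 = 2886$)
$- \frac{11195}{P} + \frac{a}{26811} = - \frac{11195}{2886} + \frac{7983}{26811} = \left(-11195\right) \frac{1}{2886} + 7983 \cdot \frac{1}{26811} = - \frac{11195}{2886} + \frac{887}{2979} = - \frac{10263341}{2865798}$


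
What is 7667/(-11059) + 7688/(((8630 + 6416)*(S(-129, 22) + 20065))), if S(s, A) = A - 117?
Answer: -575901971987/830720617145 ≈ -0.69326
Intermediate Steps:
S(s, A) = -117 + A
7667/(-11059) + 7688/(((8630 + 6416)*(S(-129, 22) + 20065))) = 7667/(-11059) + 7688/(((8630 + 6416)*((-117 + 22) + 20065))) = 7667*(-1/11059) + 7688/((15046*(-95 + 20065))) = -7667/11059 + 7688/((15046*19970)) = -7667/11059 + 7688/300468620 = -7667/11059 + 7688*(1/300468620) = -7667/11059 + 1922/75117155 = -575901971987/830720617145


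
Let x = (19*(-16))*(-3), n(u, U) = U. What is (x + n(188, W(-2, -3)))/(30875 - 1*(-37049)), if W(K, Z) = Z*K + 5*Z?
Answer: 903/67924 ≈ 0.013294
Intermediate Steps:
W(K, Z) = 5*Z + K*Z (W(K, Z) = K*Z + 5*Z = 5*Z + K*Z)
x = 912 (x = -304*(-3) = 912)
(x + n(188, W(-2, -3)))/(30875 - 1*(-37049)) = (912 - 3*(5 - 2))/(30875 - 1*(-37049)) = (912 - 3*3)/(30875 + 37049) = (912 - 9)/67924 = 903*(1/67924) = 903/67924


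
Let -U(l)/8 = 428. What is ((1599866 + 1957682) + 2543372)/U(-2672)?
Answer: -762615/428 ≈ -1781.8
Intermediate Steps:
U(l) = -3424 (U(l) = -8*428 = -3424)
((1599866 + 1957682) + 2543372)/U(-2672) = ((1599866 + 1957682) + 2543372)/(-3424) = (3557548 + 2543372)*(-1/3424) = 6100920*(-1/3424) = -762615/428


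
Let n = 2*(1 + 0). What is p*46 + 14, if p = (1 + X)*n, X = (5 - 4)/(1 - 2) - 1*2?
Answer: -170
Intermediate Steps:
n = 2 (n = 2*1 = 2)
X = -3 (X = 1/(-1) - 2 = 1*(-1) - 2 = -1 - 2 = -3)
p = -4 (p = (1 - 3)*2 = -2*2 = -4)
p*46 + 14 = -4*46 + 14 = -184 + 14 = -170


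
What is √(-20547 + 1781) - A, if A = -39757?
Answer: 39757 + I*√18766 ≈ 39757.0 + 136.99*I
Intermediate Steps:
√(-20547 + 1781) - A = √(-20547 + 1781) - 1*(-39757) = √(-18766) + 39757 = I*√18766 + 39757 = 39757 + I*√18766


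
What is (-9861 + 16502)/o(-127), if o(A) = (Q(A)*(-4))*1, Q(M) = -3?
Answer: 6641/12 ≈ 553.42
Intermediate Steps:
o(A) = 12 (o(A) = -3*(-4)*1 = 12*1 = 12)
(-9861 + 16502)/o(-127) = (-9861 + 16502)/12 = 6641*(1/12) = 6641/12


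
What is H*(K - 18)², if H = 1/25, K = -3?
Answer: 441/25 ≈ 17.640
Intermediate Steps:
H = 1/25 ≈ 0.040000
H*(K - 18)² = (-3 - 18)²/25 = (1/25)*(-21)² = (1/25)*441 = 441/25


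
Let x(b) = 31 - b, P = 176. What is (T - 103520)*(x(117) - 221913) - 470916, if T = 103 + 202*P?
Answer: 15065491219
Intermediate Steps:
T = 35655 (T = 103 + 202*176 = 103 + 35552 = 35655)
(T - 103520)*(x(117) - 221913) - 470916 = (35655 - 103520)*((31 - 1*117) - 221913) - 470916 = -67865*((31 - 117) - 221913) - 470916 = -67865*(-86 - 221913) - 470916 = -67865*(-221999) - 470916 = 15065962135 - 470916 = 15065491219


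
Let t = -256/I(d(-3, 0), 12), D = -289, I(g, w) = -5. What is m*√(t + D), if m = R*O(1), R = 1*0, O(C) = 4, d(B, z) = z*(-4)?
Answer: 0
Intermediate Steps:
d(B, z) = -4*z
t = 256/5 (t = -256/(-5) = -256*(-⅕) = 256/5 ≈ 51.200)
R = 0
m = 0 (m = 0*4 = 0)
m*√(t + D) = 0*√(256/5 - 289) = 0*√(-1189/5) = 0*(I*√5945/5) = 0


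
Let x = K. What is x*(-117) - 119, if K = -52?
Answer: 5965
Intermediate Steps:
x = -52
x*(-117) - 119 = -52*(-117) - 119 = 6084 - 119 = 5965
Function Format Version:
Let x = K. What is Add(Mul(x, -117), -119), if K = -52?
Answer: 5965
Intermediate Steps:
x = -52
Add(Mul(x, -117), -119) = Add(Mul(-52, -117), -119) = Add(6084, -119) = 5965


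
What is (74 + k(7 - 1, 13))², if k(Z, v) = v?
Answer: 7569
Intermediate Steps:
(74 + k(7 - 1, 13))² = (74 + 13)² = 87² = 7569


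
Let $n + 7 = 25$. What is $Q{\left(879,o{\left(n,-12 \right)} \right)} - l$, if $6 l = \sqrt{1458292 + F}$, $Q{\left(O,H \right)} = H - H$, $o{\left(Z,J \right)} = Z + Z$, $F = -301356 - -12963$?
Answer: $- \frac{\sqrt{1169899}}{6} \approx -180.27$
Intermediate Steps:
$n = 18$ ($n = -7 + 25 = 18$)
$F = -288393$ ($F = -301356 + 12963 = -288393$)
$o{\left(Z,J \right)} = 2 Z$
$Q{\left(O,H \right)} = 0$
$l = \frac{\sqrt{1169899}}{6}$ ($l = \frac{\sqrt{1458292 - 288393}}{6} = \frac{\sqrt{1169899}}{6} \approx 180.27$)
$Q{\left(879,o{\left(n,-12 \right)} \right)} - l = 0 - \frac{\sqrt{1169899}}{6} = - \frac{\sqrt{1169899}}{6}$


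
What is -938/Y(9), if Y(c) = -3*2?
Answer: 469/3 ≈ 156.33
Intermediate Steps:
Y(c) = -6
-938/Y(9) = -938/(-6) = -938*(-⅙) = 469/3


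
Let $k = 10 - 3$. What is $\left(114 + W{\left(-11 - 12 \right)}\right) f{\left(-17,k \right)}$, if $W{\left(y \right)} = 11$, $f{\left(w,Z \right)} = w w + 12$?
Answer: $37625$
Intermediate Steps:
$k = 7$ ($k = 10 - 3 = 7$)
$f{\left(w,Z \right)} = 12 + w^{2}$ ($f{\left(w,Z \right)} = w^{2} + 12 = 12 + w^{2}$)
$\left(114 + W{\left(-11 - 12 \right)}\right) f{\left(-17,k \right)} = \left(114 + 11\right) \left(12 + \left(-17\right)^{2}\right) = 125 \left(12 + 289\right) = 125 \cdot 301 = 37625$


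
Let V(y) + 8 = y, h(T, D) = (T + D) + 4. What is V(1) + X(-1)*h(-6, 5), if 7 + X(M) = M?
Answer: -31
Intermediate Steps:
h(T, D) = 4 + D + T (h(T, D) = (D + T) + 4 = 4 + D + T)
V(y) = -8 + y
X(M) = -7 + M
V(1) + X(-1)*h(-6, 5) = (-8 + 1) + (-7 - 1)*(4 + 5 - 6) = -7 - 8*3 = -7 - 24 = -31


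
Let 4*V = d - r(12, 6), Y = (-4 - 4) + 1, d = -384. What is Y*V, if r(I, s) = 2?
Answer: 1351/2 ≈ 675.50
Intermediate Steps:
Y = -7 (Y = -8 + 1 = -7)
V = -193/2 (V = (-384 - 1*2)/4 = (-384 - 2)/4 = (¼)*(-386) = -193/2 ≈ -96.500)
Y*V = -7*(-193/2) = 1351/2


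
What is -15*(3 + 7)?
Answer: -150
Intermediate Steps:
-15*(3 + 7) = -15*10 = -150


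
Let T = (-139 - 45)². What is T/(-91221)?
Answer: -33856/91221 ≈ -0.37114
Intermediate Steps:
T = 33856 (T = (-184)² = 33856)
T/(-91221) = 33856/(-91221) = 33856*(-1/91221) = -33856/91221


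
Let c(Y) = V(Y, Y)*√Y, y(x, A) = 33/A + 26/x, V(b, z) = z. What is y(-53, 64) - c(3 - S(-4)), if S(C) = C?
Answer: 85/3392 - 7*√7 ≈ -18.495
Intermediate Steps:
y(x, A) = 26/x + 33/A
c(Y) = Y^(3/2) (c(Y) = Y*√Y = Y^(3/2))
y(-53, 64) - c(3 - S(-4)) = (26/(-53) + 33/64) - (3 - 1*(-4))^(3/2) = (26*(-1/53) + 33*(1/64)) - (3 + 4)^(3/2) = (-26/53 + 33/64) - 7^(3/2) = 85/3392 - 7*√7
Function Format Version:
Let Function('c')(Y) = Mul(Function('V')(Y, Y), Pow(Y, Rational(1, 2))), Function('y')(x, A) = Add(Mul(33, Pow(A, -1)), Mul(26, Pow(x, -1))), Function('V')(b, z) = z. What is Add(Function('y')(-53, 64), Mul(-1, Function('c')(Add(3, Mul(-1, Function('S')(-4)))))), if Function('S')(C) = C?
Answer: Add(Rational(85, 3392), Mul(-7, Pow(7, Rational(1, 2)))) ≈ -18.495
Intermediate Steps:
Function('y')(x, A) = Add(Mul(26, Pow(x, -1)), Mul(33, Pow(A, -1)))
Function('c')(Y) = Pow(Y, Rational(3, 2)) (Function('c')(Y) = Mul(Y, Pow(Y, Rational(1, 2))) = Pow(Y, Rational(3, 2)))
Add(Function('y')(-53, 64), Mul(-1, Function('c')(Add(3, Mul(-1, Function('S')(-4)))))) = Add(Add(Mul(26, Pow(-53, -1)), Mul(33, Pow(64, -1))), Mul(-1, Pow(Add(3, Mul(-1, -4)), Rational(3, 2)))) = Add(Add(Mul(26, Rational(-1, 53)), Mul(33, Rational(1, 64))), Mul(-1, Pow(Add(3, 4), Rational(3, 2)))) = Add(Add(Rational(-26, 53), Rational(33, 64)), Mul(-1, Pow(7, Rational(3, 2)))) = Add(Rational(85, 3392), Mul(-1, Mul(7, Pow(7, Rational(1, 2))))) = Add(Rational(85, 3392), Mul(-7, Pow(7, Rational(1, 2))))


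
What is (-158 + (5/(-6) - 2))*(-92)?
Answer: 44390/3 ≈ 14797.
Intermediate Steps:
(-158 + (5/(-6) - 2))*(-92) = (-158 + (5*(-⅙) - 2))*(-92) = (-158 + (-⅚ - 2))*(-92) = (-158 - 17/6)*(-92) = -965/6*(-92) = 44390/3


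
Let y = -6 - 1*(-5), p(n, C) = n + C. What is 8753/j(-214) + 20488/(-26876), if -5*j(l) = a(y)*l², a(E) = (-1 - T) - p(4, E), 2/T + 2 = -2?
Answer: -526927857/1076961634 ≈ -0.48927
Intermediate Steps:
p(n, C) = C + n
T = -½ (T = 2/(-2 - 2) = 2/(-4) = 2*(-¼) = -½ ≈ -0.50000)
y = -1 (y = -6 + 5 = -1)
a(E) = -9/2 - E (a(E) = (-1 - 1*(-½)) - (E + 4) = (-1 + ½) - (4 + E) = -½ + (-4 - E) = -9/2 - E)
j(l) = 7*l²/10 (j(l) = -(-9/2 - 1*(-1))*l²/5 = -(-9/2 + 1)*l²/5 = -(-7)*l²/10 = 7*l²/10)
8753/j(-214) + 20488/(-26876) = 8753/(((7/10)*(-214)²)) + 20488/(-26876) = 8753/(((7/10)*45796)) + 20488*(-1/26876) = 8753/(160286/5) - 5122/6719 = 8753*(5/160286) - 5122/6719 = 43765/160286 - 5122/6719 = -526927857/1076961634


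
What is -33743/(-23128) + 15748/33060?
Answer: 369940831/191152920 ≈ 1.9353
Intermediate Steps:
-33743/(-23128) + 15748/33060 = -33743*(-1/23128) + 15748*(1/33060) = 33743/23128 + 3937/8265 = 369940831/191152920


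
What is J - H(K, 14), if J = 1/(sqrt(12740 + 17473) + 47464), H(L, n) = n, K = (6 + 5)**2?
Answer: -31539167698/2252801083 - 9*sqrt(373)/2252801083 ≈ -14.000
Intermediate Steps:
K = 121 (K = 11**2 = 121)
J = 1/(47464 + 9*sqrt(373)) (J = 1/(sqrt(30213) + 47464) = 1/(9*sqrt(373) + 47464) = 1/(47464 + 9*sqrt(373)) ≈ 2.0992e-5)
J - H(K, 14) = (47464/2252801083 - 9*sqrt(373)/2252801083) - 1*14 = (47464/2252801083 - 9*sqrt(373)/2252801083) - 14 = -31539167698/2252801083 - 9*sqrt(373)/2252801083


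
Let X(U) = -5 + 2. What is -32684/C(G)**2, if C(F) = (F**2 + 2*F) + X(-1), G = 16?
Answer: -32684/81225 ≈ -0.40239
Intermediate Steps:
X(U) = -3
C(F) = -3 + F**2 + 2*F (C(F) = (F**2 + 2*F) - 3 = -3 + F**2 + 2*F)
-32684/C(G)**2 = -32684/(-3 + 16**2 + 2*16)**2 = -32684/(-3 + 256 + 32)**2 = -32684/(285**2) = -32684/81225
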